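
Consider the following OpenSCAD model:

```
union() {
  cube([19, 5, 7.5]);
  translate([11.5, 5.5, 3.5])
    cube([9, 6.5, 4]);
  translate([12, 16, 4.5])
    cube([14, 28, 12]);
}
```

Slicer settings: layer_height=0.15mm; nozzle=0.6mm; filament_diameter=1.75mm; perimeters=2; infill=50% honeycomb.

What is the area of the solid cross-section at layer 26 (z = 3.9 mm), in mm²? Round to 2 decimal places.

153.50 mm²

At z = 3.9 mm: the 19×5 cube contributes its full rectangle (area 95.00 mm²); the cube at (11.5, 5.5) is present — its section is the full 9×6.5 rectangle (area 58.50 mm²); the cube at (12, 16) is absent (z outside [4.5, 16.5]); Merging all regions: the 2 present regions are separate (no shared area or edge), so areas and boundary lengths simply add and each stays a separate island — area = 153.50 mm². Overall, the cross-section has 2 separate islands. Net area = 153.50 mm².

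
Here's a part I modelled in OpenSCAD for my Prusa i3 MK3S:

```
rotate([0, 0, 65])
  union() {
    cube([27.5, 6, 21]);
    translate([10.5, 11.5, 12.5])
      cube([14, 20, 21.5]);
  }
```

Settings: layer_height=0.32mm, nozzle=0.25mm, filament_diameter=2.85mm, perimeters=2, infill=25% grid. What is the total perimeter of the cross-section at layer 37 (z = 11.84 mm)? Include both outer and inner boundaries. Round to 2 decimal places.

At z = 11.84 mm: the cube is present — its section is the full 27.5×6 rectangle (perimeter 67.00 mm); the cube at (10.5, 11.5) is absent (z outside [12.5, 34]); Merging all regions: only the 27.5×6 cube is present, so the union is just that shape — boundary = 67.00 mm; (whole slice rotated 65° about Z — lengths, areas and connectivity unchanged). Overall, the cross-section is a single solid region. Total boundary length (outer) = 67.00 mm.

67.00 mm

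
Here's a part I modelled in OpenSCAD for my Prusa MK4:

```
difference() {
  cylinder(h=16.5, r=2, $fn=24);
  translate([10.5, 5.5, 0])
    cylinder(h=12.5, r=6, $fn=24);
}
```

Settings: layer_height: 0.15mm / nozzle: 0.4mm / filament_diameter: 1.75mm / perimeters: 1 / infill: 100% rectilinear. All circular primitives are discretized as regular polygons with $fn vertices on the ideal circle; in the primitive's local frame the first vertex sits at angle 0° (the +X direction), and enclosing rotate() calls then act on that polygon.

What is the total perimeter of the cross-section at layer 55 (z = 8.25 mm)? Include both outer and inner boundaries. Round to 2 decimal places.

At z = 8.25 mm: the r=2 cylinder contributes a regular 24-gon of circumradius 2 (perimeter = 2·24·2.000·sin(180°/24) = 12.53 mm); the cylinder at (10.5, 5.5): section is a regular 24-gon, circumradius r=6 (perimeter = 2·24·6.000·sin(180°/24) = 37.59 mm); Subtracting the remaining from the first: starting from the r=2 cylinder, the r=6 cylinder at (10.5, 5.5) misses the remaining region (no effect) — boundary = 12.53 mm. Overall, the cross-section is a single solid region. Total boundary length (outer) = 12.53 mm.

12.53 mm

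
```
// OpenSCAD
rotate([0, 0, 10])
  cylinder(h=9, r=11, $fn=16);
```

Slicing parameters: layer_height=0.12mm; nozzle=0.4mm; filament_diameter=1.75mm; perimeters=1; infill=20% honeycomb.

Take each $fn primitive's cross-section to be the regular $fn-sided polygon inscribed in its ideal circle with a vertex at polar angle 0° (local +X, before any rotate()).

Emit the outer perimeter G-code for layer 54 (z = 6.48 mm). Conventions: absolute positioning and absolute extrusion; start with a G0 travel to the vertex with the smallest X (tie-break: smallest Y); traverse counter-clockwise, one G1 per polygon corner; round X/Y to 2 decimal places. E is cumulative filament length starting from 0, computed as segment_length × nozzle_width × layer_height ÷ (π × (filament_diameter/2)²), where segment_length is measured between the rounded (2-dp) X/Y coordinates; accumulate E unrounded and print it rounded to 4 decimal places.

G0 X-10.83 Y-1.91 Z6.48
G1 X-9.28 Y-5.91 E0.0856
G1 X-6.31 Y-9.01 E0.1713
G1 X-2.38 Y-10.74 E0.2570
G1 X1.91 Y-10.83 E0.3426
G1 X5.91 Y-9.28 E0.4282
G1 X9.01 Y-6.31 E0.5139
G1 X10.74 Y-2.38 E0.5996
G1 X10.83 Y1.91 E0.6852
G1 X9.28 Y5.91 E0.7708
G1 X6.31 Y9.01 E0.8565
G1 X2.38 Y10.74 E0.9422
G1 X-1.91 Y10.83 E1.0278
G1 X-5.91 Y9.28 E1.1134
G1 X-9.01 Y6.31 E1.1991
G1 X-10.74 Y2.38 E1.2848
G1 X-10.83 Y-1.91 E1.3704

At z = 6.48 mm: the cylinder: section is a regular 16-gon, circumradius r=11; (rotated 10° about Z; rotation is an isometry so areas/perimeters/island counts are preserved). The outline is a single polygon with 16 vertices. Extrusion per mm of travel: 0.4 × 0.12 / (π × 0.875²) = 0.019956. Accumulating E over each segment gives final E = 1.3704.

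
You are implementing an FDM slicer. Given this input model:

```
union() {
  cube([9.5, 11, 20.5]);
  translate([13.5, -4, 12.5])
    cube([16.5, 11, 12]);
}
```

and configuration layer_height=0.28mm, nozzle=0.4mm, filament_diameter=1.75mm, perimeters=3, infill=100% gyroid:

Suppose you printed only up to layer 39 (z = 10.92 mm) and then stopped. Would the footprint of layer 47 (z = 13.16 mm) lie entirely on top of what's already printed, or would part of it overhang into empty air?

Compare the two slices. At z = 10.92: the cube (footprint 9.5×11) is included at this height (area 104.50 mm²); the cube at (13.5, -4) is absent (z outside [12.5, 24.5]); Taking the union: only the 9.5×11 cube is present, so the union is just that shape — area = 104.50 mm². At z = 13.16: the cube (footprint 9.5×11) is included at this height (area 104.50 mm²); the cube at (13.5, -4) is present — its section is the full 16.5×11 rectangle (area 181.50 mm²); Combining (union): the 2 present regions are separate (no shared area or edge), so areas and boundary lengths simply add and each stays a separate island — area = 286.00 mm². Checking containment: at z = 13.16 the cross-section extends beyond the z = 10.92 cross-section by about 181.50 mm².

part overhangs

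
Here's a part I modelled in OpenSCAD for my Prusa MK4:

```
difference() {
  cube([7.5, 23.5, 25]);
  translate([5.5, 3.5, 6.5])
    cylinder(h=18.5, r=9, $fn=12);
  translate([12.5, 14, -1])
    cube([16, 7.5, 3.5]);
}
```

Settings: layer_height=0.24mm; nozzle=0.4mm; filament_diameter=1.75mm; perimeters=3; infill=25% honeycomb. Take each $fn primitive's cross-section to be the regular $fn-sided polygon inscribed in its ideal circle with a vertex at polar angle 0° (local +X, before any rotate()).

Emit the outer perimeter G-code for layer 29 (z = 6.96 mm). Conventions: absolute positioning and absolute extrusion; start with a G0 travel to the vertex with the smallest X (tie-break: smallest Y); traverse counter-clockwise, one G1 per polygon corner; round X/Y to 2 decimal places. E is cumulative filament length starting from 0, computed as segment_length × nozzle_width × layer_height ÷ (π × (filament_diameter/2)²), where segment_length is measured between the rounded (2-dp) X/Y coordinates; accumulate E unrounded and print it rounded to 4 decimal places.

At z = 6.96 mm: the 7.5×23.5 cube contributes its full rectangle; the r=9 cylinder at (5.5, 3.5) gives a regular 12-gon of circumradius 9 (constant along its height); the cube at (12.5, 14) does not reach this height (z outside [-1, 2.5]); Taking the first minus the rest: starting from the 7.5×23.5 cube, the r=9 cylinder at (5.5, 3.5) partially overlaps it — only the 88.80 mm² overlap (of its 243.00 mm²) is removed, clipping the outline — 1 connected region. The outline is a single polygon with 6 vertices. Extrusion per mm of travel: 0.4 × 0.24 / (π × 0.875²) = 0.039912. Accumulating E over each segment gives final E = 1.6123.

G0 X0.00 Y10.29 Z6.96
G1 X1.00 Y11.29 E0.0564
G1 X5.50 Y12.50 E0.2424
G1 X7.50 Y11.96 E0.3251
G1 X7.50 Y23.50 E0.7857
G1 X0.00 Y23.50 E1.0850
G1 X0.00 Y10.29 E1.6123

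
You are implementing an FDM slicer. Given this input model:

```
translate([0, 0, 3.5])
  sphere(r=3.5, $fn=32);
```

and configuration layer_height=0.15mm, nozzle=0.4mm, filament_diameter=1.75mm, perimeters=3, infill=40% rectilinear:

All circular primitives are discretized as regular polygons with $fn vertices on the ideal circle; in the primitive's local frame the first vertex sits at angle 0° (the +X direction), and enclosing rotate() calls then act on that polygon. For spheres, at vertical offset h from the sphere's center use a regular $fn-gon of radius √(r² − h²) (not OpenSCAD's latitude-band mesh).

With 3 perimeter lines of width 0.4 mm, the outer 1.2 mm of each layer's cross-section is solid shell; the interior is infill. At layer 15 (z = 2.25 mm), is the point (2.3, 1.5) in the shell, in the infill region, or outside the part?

At z = 2.25 mm: the r=3.5 sphere contributes a regular 32-gon of circumradius √(3.5²−1.25²) = 3.269. Overall, the cross-section is a single solid region. The nearest boundary edge runs (3.02, 1.25)→(2.72, 1.82); distance from the point to it = 0.52 mm. The point is inside the cross-section, 0.52 mm from the nearest boundary — within the 1.2 mm shell band (3 × 0.4).

shell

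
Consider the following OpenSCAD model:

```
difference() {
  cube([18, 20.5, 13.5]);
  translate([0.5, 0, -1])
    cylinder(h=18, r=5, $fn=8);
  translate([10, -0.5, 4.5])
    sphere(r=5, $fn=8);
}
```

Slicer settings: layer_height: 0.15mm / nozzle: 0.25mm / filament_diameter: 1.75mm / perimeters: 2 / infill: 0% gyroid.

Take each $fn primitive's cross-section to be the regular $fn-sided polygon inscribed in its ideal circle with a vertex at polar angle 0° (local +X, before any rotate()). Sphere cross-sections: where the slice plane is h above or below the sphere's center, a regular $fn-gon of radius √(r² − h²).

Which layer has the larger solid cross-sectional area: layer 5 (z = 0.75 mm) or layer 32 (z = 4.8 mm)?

Layer 5 (z = 0.75): the 18×20.5 cube contributes its full rectangle (area 369.00 mm²); the r=5 cylinder at (0.5, 0) contributes a regular 8-gon of circumradius 5 (area = (8/2)·5.000²·sin(360°/8) = 70.71 mm²); the r=5 sphere at (10, -0.5) contributes a regular 8-gon of circumradius √(5²−3.75²) = 3.307 (area = (8/2)·3.307²·sin(360°/8) = 30.94 mm²); Taking the first minus the rest: starting from the 18×20.5 cube (369.00 mm²), the r=5 cylinder at (0.5, 0) partially overlaps it — only the 20.13 mm² overlap (of its 70.71 mm²) is removed, clipping the outline; the r=5 sphere at (10, -0.5) partially overlaps it — only the 12.26 mm² overlap (of its 30.94 mm²) is removed, clipping the outline — area = 336.61 mm². So its area = 336.61 mm². Layer 32 (z = 4.8): the cube is present — its section is the full 18×20.5 rectangle (area 369.00 mm²); the r=5 cylinder at (0.5, 0) contributes a regular 8-gon of circumradius 5 (area = (8/2)·5.000²·sin(360°/8) = 70.71 mm²); the sphere at (10, -0.5): section is a regular 8-gon, circumradius = √(r²−h²) = √(5²−0.3²) = 4.991 (area = (8/2)·4.991²·sin(360°/8) = 70.46 mm²); Taking the first minus the rest: starting from the 18×20.5 cube (369.00 mm²), the r=5 cylinder at (0.5, 0) partially overlaps it — only the 20.13 mm² overlap (of its 70.71 mm²) is removed, clipping the outline; the r=5 sphere at (10, -0.5) partially overlaps it — only the 30.29 mm² overlap (of its 70.46 mm²) is removed, clipping the outline — area = 318.58 mm². So its area = 318.58 mm². Layer 5 is larger (336.61 vs 318.58 mm²).

layer 5 (z = 0.75 mm)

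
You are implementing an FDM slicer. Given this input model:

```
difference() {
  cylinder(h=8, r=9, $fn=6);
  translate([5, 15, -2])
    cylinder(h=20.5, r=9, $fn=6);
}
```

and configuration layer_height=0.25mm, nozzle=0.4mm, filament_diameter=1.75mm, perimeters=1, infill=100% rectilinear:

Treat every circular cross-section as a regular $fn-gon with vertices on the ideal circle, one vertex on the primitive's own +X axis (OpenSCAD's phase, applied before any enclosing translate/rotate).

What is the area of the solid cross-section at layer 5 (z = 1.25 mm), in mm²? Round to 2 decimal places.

At z = 1.25 mm: the cylinder: section is a regular 6-gon, circumradius r=9 (area = (6/2)·9.000²·sin(360°/6) = 210.44 mm²); the r=9 cylinder at (5, 15) gives a regular 6-gon of circumradius 9 (constant along its height) (area = (6/2)·9.000²·sin(360°/6) = 210.44 mm²); After the difference (first − rest): starting from the r=9 cylinder (210.44 mm²), the r=9 cylinder at (5, 15) partially overlaps it — only the 2.55 mm² overlap (of its 210.44 mm²) is removed, clipping the outline — area = 207.89 mm². Overall, the cross-section is a single solid region. Net area = 207.89 mm².

207.89 mm²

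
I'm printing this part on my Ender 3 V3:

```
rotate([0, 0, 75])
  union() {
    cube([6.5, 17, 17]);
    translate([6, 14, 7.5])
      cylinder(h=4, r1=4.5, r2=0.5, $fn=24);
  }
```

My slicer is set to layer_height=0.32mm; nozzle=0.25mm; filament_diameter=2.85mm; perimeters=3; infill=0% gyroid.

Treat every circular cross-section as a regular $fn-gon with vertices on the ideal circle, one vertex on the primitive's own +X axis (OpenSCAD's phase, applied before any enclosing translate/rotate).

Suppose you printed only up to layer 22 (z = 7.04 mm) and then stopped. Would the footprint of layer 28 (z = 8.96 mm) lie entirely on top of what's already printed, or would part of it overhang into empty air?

part overhangs

Compare the two slices. At z = 7.04: the 6.5×17 cube contributes its full rectangle (area 110.50 mm²); the cone at (6, 14) is not intersected at this z (z outside [7.5, 11.5]); Taking the union: only the 6.5×17 cube is present, so the union is just that shape — area = 110.50 mm²; (rotated 75° about Z; rotation is an isometry so areas/perimeters/island counts are preserved). At z = 8.96: the cube is present — its section is the full 6.5×17 rectangle (area 110.50 mm²); the cone at (6, 14) contributes a regular 24-gon of circumradius 3.040 (interpolated between r1=4.5 and r2=0.5 at t=0.365) (area = (24/2)·3.040²·sin(360°/24) = 28.70 mm²); Merging all regions: the regions partially overlap — summed areas 139.20 mm² minus the doubly-counted overlap 17.35 mm² gives 121.86 mm² — area = 121.86 mm²; (rotated 75° about Z; rotation is an isometry so areas/perimeters/island counts are preserved). Checking containment: at z = 8.96 the cross-section extends beyond the z = 7.04 cross-section by about 11.36 mm².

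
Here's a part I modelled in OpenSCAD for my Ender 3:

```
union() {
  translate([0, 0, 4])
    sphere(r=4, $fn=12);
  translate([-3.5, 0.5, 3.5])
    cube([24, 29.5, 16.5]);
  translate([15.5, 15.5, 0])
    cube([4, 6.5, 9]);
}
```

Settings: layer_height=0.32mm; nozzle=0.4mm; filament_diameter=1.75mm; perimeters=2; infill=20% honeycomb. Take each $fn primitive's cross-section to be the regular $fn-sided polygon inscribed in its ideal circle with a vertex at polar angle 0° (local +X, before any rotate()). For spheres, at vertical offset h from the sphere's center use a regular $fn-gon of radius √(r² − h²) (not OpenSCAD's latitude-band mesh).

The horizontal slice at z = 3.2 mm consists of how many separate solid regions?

2

At z = 3.2 mm: the r=4 sphere contributes a regular 12-gon of circumradius √(4²−0.8²) = 3.919; the cube at (-3.5, 0.5) does not reach this height (z outside [3.5, 20]); the cube at (15.5, 15.5) (footprint 4×6.5) is included at this height; Taking the union: the 2 present regions are separate (no shared area or edge), so areas and boundary lengths simply add and each stays a separate island — 2 connected regions. The result has 2 disconnected regions.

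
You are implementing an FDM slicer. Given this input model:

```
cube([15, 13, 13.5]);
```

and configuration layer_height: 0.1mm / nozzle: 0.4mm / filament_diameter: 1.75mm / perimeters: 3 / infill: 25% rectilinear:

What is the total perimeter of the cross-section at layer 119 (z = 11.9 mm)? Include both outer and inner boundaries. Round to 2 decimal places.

56.00 mm

At z = 11.9 mm: the 15×13 cube contributes its full rectangle (perimeter 56.00 mm). Overall, the cross-section is a single solid region. Total boundary length (outer) = 56.00 mm.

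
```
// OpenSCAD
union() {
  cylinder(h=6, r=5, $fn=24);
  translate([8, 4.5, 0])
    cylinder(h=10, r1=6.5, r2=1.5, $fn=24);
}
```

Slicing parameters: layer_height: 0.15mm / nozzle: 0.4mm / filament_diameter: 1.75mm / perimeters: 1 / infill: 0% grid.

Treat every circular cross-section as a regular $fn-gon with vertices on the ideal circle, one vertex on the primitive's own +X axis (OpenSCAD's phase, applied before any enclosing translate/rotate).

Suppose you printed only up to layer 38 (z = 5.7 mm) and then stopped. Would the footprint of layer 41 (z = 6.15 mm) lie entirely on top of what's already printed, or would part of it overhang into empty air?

entirely on top

Compare the two slices. At z = 5.7: the cylinder: section is a regular 24-gon, circumradius r=5 (area = (24/2)·5.000²·sin(360°/24) = 77.65 mm²); the cone at (8, 4.5) (r1=6.5→r2=1.5) has section circumradius 3.650 here — a regular 24-gon (area = (24/2)·3.650²·sin(360°/24) = 41.38 mm²); Taking the union: the 2 present regions are separate (no shared area or edge), so areas and boundary lengths simply add and each stays a separate island — area = 119.02 mm². At z = 6.15: the cylinder is not intersected at this z (z outside [0, 6]); the cone at (8, 4.5) (r1=6.5→r2=1.5) has section circumradius 3.425 here — a regular 24-gon (area = (24/2)·3.425²·sin(360°/24) = 36.43 mm²); Merging all regions: only the cone at (8, 4.5) is present, so the union is just that shape — area = 36.43 mm². Checking containment: the cross-section at z = 6.15 is a subset of the cross-section at z = 5.7.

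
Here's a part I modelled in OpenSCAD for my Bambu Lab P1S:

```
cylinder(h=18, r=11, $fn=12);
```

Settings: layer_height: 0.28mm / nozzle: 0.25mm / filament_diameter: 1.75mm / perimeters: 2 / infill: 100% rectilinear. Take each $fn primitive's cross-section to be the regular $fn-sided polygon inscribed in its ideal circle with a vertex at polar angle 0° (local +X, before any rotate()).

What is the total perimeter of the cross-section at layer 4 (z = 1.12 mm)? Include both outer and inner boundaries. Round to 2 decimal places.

68.33 mm

At z = 1.12 mm: the cylinder: section is a regular 12-gon, circumradius r=11 (perimeter = 2·12·11.000·sin(180°/12) = 68.33 mm). Overall, the cross-section is a single solid region. Total boundary length (outer) = 68.33 mm.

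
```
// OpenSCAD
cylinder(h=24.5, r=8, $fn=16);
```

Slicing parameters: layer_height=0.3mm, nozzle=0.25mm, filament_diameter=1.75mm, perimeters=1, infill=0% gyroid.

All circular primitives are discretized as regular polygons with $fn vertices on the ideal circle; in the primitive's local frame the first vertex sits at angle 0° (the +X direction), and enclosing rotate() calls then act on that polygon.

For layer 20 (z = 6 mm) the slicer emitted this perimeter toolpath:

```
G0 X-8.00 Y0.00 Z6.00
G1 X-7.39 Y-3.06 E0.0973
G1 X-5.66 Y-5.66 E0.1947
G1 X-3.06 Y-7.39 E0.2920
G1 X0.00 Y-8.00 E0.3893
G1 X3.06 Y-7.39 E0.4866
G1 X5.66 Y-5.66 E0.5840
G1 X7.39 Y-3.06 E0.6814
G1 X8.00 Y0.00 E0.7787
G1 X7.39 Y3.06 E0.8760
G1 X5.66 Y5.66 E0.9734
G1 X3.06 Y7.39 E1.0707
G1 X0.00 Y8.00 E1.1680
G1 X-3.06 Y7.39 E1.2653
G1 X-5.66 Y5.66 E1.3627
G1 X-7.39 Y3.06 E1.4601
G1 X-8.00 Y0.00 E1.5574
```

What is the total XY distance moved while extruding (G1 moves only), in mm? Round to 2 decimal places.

Sum the Euclidean lengths of each G1 segment: total = 49.95 mm.

49.95 mm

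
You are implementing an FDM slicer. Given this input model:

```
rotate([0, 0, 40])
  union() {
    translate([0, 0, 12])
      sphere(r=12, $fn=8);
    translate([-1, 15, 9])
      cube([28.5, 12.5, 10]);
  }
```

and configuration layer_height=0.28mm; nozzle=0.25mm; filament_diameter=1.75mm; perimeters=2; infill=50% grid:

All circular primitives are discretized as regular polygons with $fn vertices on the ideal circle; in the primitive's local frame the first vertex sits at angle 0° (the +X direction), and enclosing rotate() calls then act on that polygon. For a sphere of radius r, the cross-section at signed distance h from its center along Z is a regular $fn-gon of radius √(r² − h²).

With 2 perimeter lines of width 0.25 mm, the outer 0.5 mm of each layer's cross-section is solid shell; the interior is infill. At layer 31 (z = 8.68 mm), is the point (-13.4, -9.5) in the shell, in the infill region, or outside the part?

At z = 8.68 mm: the sphere: section is a regular 8-gon, circumradius = √(r²−h²) = √(12²−3.32²) = 11.532; the cube at (-1, 15) is not intersected at this z (z outside [9, 19]); Merging all regions: only the r=12 sphere is present, so the union is just that shape — 1 connected region; (rotated 40° about Z; rotation is an isometry so areas/perimeters/island counts are preserved). Overall, the cross-section is a single solid region. Undo the 40° rotation: the query point maps to (-16.371, 1.336) in the un-rotated model frame. The nearest boundary edge runs (-8.15, 8.15)→(-11.53, 0.00); distance from the point to it = 5.02 mm. The point is not inside any of the regions above, so it lies outside the cross-section (5.02 mm from the nearest boundary).

outside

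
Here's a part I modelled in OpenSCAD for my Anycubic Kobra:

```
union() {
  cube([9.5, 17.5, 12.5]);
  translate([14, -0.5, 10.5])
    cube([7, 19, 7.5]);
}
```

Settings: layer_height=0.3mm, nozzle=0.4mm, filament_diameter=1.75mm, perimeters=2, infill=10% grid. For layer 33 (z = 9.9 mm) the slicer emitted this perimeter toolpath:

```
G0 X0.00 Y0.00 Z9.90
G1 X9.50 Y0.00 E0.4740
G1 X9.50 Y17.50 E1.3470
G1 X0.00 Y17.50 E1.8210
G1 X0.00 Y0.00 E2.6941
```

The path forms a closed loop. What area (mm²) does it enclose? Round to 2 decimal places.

166.25 mm²

Apply the shoelace formula to the sequence of (X, Y) vertices; enclosed area = 166.25 mm².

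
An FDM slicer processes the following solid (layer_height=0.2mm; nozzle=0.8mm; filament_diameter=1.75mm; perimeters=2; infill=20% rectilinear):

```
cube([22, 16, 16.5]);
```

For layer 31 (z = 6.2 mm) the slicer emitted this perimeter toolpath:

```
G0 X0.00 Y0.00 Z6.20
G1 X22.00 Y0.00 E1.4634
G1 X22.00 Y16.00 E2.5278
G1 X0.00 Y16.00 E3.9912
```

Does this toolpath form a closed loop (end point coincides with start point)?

no

Start point (G0): (0.00, 0.00). End point (last G1): the path does not return to the start — open.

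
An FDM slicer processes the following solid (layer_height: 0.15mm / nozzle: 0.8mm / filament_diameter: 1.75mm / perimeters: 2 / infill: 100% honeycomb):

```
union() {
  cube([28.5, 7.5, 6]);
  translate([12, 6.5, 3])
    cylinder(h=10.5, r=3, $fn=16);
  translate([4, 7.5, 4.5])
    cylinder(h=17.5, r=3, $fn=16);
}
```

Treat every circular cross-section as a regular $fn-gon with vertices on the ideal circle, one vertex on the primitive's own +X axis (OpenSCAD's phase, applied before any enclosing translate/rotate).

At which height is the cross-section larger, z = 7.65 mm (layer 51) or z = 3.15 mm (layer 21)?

Layer 51 (z = 7.65): the cube is not intersected at this z (z outside [0, 6]); the r=3 cylinder at (12, 6.5) contributes a regular 16-gon of circumradius 3 (area = (16/2)·3.000²·sin(360°/16) = 27.55 mm²); the cylinder at (4, 7.5): section is a regular 16-gon, circumradius r=3 (area = (16/2)·3.000²·sin(360°/16) = 27.55 mm²); Merging all regions: the 2 present regions are separate (no shared area or edge), so areas and boundary lengths simply add and each stays a separate island — area = 55.11 mm². So its area = 55.11 mm². Layer 21 (z = 3.15): the cube (footprint 28.5×7.5) is included at this height (area 213.75 mm²); the cylinder at (12, 6.5): section is a regular 16-gon, circumradius r=3 (area = (16/2)·3.000²·sin(360°/16) = 27.55 mm²); the cylinder at (4, 7.5) does not reach this height (z outside [4.5, 22]); Merging all regions: the regions partially overlap — summed areas 241.30 mm² minus the doubly-counted overlap 19.58 mm² gives 221.73 mm² — area = 221.73 mm². So its area = 221.73 mm². Layer 21 is larger (221.73 vs 55.11 mm²).

layer 21 (z = 3.15 mm)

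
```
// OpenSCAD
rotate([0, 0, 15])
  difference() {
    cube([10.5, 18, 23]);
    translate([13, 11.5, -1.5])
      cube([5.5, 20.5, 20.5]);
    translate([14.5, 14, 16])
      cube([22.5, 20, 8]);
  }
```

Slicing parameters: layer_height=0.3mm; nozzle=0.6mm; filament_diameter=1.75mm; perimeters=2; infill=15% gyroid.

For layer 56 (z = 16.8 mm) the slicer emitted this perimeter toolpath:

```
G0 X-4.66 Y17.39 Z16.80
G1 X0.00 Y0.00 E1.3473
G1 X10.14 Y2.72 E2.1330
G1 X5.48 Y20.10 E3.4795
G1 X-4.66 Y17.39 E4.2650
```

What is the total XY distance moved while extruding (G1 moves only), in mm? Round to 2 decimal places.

Sum the Euclidean lengths of each G1 segment: total = 56.99 mm.

56.99 mm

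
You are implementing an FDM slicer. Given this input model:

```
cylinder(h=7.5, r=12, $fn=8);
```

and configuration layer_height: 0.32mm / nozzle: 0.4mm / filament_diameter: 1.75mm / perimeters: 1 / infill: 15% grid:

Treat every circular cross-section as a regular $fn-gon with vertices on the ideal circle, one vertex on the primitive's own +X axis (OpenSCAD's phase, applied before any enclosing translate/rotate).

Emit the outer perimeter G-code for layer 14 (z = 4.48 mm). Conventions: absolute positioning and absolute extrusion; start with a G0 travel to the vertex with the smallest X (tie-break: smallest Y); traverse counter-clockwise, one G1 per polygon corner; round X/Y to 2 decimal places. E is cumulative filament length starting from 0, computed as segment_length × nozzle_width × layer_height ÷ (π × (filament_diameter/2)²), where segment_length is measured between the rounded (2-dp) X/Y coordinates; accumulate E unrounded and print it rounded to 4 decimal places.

At z = 4.48 mm: the r=12 cylinder gives a regular 8-gon of circumradius 12 (constant along its height). The outline is a single polygon with 8 vertices. Extrusion per mm of travel: 0.4 × 0.32 / (π × 0.875²) = 0.053216. Accumulating E over each segment gives final E = 3.9112.

G0 X-12.00 Y0.00 Z4.48
G1 X-8.49 Y-8.49 E0.4889
G1 X0.00 Y-12.00 E0.9778
G1 X8.49 Y-8.49 E1.4667
G1 X12.00 Y0.00 E1.9556
G1 X8.49 Y8.49 E2.4445
G1 X0.00 Y12.00 E2.9334
G1 X-8.49 Y8.49 E3.4223
G1 X-12.00 Y0.00 E3.9112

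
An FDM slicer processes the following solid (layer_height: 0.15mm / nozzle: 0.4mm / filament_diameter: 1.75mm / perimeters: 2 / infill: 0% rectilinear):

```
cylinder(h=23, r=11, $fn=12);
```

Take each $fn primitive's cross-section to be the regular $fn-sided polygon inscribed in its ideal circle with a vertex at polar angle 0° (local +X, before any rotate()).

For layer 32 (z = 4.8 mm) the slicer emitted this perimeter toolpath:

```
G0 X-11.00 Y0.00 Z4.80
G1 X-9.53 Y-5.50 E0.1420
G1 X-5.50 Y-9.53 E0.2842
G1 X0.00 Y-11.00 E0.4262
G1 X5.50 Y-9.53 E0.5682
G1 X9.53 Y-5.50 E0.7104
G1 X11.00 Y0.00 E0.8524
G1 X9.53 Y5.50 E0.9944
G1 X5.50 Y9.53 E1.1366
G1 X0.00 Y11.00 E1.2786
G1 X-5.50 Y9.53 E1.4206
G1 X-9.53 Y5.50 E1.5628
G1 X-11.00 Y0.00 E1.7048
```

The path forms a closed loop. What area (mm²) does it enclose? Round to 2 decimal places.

363.14 mm²

Apply the shoelace formula to the sequence of (X, Y) vertices; enclosed area = 363.14 mm².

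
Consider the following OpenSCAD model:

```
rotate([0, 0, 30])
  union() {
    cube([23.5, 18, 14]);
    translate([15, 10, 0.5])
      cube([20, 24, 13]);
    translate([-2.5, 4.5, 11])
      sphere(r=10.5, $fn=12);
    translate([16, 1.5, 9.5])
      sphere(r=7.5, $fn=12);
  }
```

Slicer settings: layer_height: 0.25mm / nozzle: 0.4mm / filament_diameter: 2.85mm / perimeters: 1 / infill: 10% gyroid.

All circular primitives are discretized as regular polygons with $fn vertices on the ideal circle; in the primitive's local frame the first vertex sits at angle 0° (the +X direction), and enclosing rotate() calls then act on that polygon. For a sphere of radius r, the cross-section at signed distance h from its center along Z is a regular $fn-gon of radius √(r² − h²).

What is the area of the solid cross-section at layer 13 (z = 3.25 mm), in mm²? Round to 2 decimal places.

At z = 3.25 mm: the 23.5×18 cube contributes its full rectangle (area 423.00 mm²); the 20×24 cube at (15, 10) contributes its full rectangle (area 480.00 mm²); the r=10.5 sphere at (-2.5, 4.5) contributes a regular 12-gon of circumradius √(10.5²−7.75²) = 7.084 (area = (12/2)·7.084²·sin(360°/12) = 150.56 mm²); the r=7.5 sphere at (16, 1.5) contributes a regular 12-gon of circumradius √(7.5²−6.25²) = 4.146 (area = (12/2)·4.146²·sin(360°/12) = 51.56 mm²); Merging all regions: the regions partially overlap — summed areas 1105.12 mm² minus the doubly-counted overlap 143.96 mm² gives 961.16 mm² — area = 961.16 mm²; (whole slice rotated 30° about Z — lengths, areas and connectivity unchanged). Overall, the cross-section is a single solid region. Net area = 961.16 mm².

961.16 mm²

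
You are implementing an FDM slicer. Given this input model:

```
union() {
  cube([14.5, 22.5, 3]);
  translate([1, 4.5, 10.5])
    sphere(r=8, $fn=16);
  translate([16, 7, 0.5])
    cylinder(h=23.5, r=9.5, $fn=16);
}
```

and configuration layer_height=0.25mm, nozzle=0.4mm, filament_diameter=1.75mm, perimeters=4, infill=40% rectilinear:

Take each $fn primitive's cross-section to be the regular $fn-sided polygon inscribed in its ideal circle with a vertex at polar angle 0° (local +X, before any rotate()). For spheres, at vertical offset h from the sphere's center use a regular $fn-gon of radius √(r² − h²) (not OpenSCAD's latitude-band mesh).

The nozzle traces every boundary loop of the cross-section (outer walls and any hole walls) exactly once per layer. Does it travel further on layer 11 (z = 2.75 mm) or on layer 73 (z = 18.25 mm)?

Layer 11 (z = 2.75): the 14.5×22.5 cube contributes its full rectangle (perimeter 74.00 mm); the r=8 sphere at (1, 4.5) contributes a regular 16-gon of circumradius √(8²−7.75²) = 1.984 (perimeter = 2·16·1.984·sin(180°/16) = 12.39 mm); the r=9.5 cylinder at (16, 7) gives a regular 16-gon of circumradius 9.5 (constant along its height) (perimeter = 2·16·9.500·sin(180°/16) = 59.31 mm); Taking the union: the regions partially overlap (shared area 113.26 mm²), so the edge portions inside another operand are dropped and the merged outline is re-measured after clipping — boundary = 91.81 mm. So its perimeter = 91.81 mm. Layer 73 (z = 18.25): the cube does not reach this height (z outside [0, 3]); the r=8 sphere at (1, 4.5) contributes a regular 16-gon of circumradius √(8²−7.75²) = 1.984 (perimeter = 2·16·1.984·sin(180°/16) = 12.39 mm); the cylinder at (16, 7): section is a regular 16-gon, circumradius r=9.5 (perimeter = 2·16·9.500·sin(180°/16) = 59.31 mm); Taking the union: the 2 present regions are separate (no shared area or edge), so areas and boundary lengths simply add and each stays a separate island — boundary = 71.70 mm. So its perimeter = 71.70 mm. Layer 11 is larger (91.81 vs 71.70 mm).

layer 11 (z = 2.75 mm)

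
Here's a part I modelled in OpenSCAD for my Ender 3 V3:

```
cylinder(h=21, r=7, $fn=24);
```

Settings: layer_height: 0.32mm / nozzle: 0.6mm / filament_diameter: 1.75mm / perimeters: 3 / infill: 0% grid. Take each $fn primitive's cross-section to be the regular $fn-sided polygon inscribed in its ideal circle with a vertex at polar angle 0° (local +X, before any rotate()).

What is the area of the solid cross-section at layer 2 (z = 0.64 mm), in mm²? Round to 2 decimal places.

152.19 mm²

At z = 0.64 mm: the cylinder: section is a regular 24-gon, circumradius r=7 (area = (24/2)·7.000²·sin(360°/24) = 152.19 mm²). Overall, the cross-section is a single solid region. Net area = 152.19 mm².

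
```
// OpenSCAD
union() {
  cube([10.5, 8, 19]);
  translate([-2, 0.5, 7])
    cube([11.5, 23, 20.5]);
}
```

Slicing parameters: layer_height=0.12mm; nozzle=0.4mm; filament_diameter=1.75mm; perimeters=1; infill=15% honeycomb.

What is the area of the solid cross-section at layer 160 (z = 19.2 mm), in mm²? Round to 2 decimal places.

At z = 19.2 mm: the cube is not intersected at this z (z outside [0, 19]); the cube at (-2, 0.5) is present — its section is the full 11.5×23 rectangle (area 264.50 mm²); Combining (union): only the 11.5×23 cube at (-2, 0.5) is present, so the union is just that shape — area = 264.50 mm². Overall, the cross-section is a single solid region. Net area = 264.50 mm².

264.50 mm²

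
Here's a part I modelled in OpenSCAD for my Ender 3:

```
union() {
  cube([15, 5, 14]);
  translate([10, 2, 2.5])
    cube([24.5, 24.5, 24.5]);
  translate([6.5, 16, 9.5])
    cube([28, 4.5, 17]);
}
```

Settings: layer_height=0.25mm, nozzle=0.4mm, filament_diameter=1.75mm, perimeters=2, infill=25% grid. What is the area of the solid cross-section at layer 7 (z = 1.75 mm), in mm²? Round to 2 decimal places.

At z = 1.75 mm: the 15×5 cube contributes its full rectangle (area 75.00 mm²); the cube at (10, 2) does not reach this height (z outside [2.5, 27]); the cube at (6.5, 16) is absent (z outside [9.5, 26.5]); Merging all regions: only the 15×5 cube is present, so the union is just that shape — area = 75.00 mm². Overall, the cross-section is a single solid region. Net area = 75.00 mm².

75.00 mm²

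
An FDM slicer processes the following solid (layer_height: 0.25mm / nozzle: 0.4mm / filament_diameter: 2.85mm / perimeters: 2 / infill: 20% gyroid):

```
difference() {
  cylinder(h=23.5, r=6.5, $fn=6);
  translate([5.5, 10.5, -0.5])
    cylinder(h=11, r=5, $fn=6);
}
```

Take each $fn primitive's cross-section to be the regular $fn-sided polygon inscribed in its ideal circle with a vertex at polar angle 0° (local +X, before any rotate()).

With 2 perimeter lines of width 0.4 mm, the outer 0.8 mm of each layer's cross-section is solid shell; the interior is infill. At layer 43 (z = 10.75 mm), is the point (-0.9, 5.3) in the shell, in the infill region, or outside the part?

At z = 10.75 mm: the r=6.5 cylinder contributes a regular 6-gon of circumradius 6.5; the cylinder at (5.5, 10.5) is not intersected at this z (z outside [-0.5, 10.5]); After the difference (first − rest): none of the subtracted shapes is present at this height, so the r=6.5 cylinder is unchanged — 1 connected region. Overall, the cross-section is a single solid region. The nearest boundary edge runs (3.25, 5.63)→(-3.25, 5.63); distance from the point to it = 0.33 mm. The point is inside the cross-section, 0.33 mm from the nearest boundary — within the 0.8 mm shell band (2 × 0.4).

shell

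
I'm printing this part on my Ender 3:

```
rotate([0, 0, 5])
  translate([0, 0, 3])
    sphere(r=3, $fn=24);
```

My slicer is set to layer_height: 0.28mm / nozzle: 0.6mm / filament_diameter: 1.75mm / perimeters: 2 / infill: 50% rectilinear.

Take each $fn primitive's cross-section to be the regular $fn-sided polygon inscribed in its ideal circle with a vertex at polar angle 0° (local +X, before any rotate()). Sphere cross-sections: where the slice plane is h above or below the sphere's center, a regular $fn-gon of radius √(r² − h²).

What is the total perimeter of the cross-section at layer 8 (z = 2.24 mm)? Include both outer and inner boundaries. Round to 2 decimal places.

At z = 2.24 mm: the r=3 sphere contributes a regular 24-gon of circumradius √(3²−0.76²) = 2.902 (perimeter = 2·24·2.902·sin(180°/24) = 18.18 mm); (rotated 5° about Z; rotation is an isometry so areas/perimeters/island counts are preserved). Overall, the cross-section is a single solid region. Total boundary length (outer) = 18.18 mm.

18.18 mm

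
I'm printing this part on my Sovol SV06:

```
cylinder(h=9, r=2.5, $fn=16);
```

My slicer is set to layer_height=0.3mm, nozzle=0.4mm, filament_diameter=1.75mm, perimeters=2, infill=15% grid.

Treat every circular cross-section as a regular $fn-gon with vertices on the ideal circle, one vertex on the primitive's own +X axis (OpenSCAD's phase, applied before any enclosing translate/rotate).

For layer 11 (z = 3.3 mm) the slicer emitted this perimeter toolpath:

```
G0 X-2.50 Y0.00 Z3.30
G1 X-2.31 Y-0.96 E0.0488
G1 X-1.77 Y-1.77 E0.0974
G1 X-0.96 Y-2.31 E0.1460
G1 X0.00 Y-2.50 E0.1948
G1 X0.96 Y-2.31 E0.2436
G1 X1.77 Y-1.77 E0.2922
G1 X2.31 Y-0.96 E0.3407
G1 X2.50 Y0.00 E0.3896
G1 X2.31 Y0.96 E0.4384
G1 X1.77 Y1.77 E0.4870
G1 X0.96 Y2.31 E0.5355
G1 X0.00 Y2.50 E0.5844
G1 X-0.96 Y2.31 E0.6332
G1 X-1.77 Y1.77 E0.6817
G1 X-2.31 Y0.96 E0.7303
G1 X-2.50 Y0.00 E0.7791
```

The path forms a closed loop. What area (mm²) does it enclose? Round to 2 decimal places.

Apply the shoelace formula to the sequence of (X, Y) vertices; enclosed area = 19.16 mm².

19.16 mm²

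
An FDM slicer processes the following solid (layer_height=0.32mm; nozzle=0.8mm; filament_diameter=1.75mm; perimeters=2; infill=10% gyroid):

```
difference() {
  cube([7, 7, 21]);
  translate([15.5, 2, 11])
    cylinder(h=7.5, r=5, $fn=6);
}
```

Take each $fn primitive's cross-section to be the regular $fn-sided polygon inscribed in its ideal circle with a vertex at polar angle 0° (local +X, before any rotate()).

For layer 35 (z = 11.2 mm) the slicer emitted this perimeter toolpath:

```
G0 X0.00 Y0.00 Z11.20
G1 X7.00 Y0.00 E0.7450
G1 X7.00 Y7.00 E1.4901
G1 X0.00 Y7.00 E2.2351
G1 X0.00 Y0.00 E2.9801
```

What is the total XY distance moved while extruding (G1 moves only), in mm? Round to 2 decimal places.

28.00 mm

Sum the Euclidean lengths of each G1 segment: total = 28.00 mm.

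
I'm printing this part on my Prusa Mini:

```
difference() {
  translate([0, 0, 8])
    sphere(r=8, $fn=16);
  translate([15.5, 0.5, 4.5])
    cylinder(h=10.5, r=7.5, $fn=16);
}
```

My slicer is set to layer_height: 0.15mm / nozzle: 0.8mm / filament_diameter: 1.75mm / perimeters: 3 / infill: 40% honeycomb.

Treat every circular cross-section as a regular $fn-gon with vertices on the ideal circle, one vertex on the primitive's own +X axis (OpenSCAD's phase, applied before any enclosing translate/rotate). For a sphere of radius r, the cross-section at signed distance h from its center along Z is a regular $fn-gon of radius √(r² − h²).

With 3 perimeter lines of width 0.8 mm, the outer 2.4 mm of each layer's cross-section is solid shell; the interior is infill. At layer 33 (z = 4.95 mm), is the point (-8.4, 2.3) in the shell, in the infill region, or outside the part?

At z = 4.95 mm: the sphere: section is a regular 16-gon, circumradius = √(r²−h²) = √(8²−3.05²) = 7.396; the cylinder at (15.5, 0.5): section is a regular 16-gon, circumradius r=7.5; Taking the first minus the rest: starting from the r=8 sphere, the r=7.5 cylinder at (15.5, 0.5) misses the remaining region (no effect) — 1 connected region. Overall, the cross-section is a single solid region. The nearest boundary edge runs (-7.40, 0.00)→(-6.83, 2.83); distance from the point to it = 1.43 mm. The point is not inside any of the regions above, so it lies outside the cross-section (1.43 mm from the nearest boundary).

outside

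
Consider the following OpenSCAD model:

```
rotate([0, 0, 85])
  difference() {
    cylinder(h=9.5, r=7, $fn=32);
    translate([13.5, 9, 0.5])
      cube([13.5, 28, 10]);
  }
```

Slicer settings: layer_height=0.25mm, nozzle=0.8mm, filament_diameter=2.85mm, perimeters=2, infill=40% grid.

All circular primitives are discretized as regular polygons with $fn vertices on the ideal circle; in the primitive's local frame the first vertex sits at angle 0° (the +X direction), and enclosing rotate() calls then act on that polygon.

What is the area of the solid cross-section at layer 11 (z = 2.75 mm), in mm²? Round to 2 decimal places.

152.95 mm²

At z = 2.75 mm: the cylinder: section is a regular 32-gon, circumradius r=7 (area = (32/2)·7.000²·sin(360°/32) = 152.95 mm²); the cube at (13.5, 9) (footprint 13.5×28) is included at this height (area 378.00 mm²); Taking the first minus the rest: starting from the r=7 cylinder (152.95 mm²), the 13.5×28 cube at (13.5, 9) misses the remaining region (no effect) — area = 152.95 mm²; (whole slice rotated 85° about Z — lengths, areas and connectivity unchanged). Overall, the cross-section is a single solid region. Net area = 152.95 mm².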